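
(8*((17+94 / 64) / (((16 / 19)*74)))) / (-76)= -591 / 18944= -0.03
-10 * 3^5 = -2430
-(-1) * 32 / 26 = 16 / 13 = 1.23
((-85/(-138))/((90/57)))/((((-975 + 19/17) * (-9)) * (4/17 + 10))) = 93347/21467304288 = 0.00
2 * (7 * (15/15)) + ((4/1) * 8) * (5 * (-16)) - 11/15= -38201/15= -2546.73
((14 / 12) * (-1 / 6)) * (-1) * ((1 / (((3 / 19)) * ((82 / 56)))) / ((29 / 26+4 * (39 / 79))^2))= 3927810796 / 44594840763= 0.09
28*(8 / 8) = 28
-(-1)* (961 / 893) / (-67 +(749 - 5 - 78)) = 961 / 534907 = 0.00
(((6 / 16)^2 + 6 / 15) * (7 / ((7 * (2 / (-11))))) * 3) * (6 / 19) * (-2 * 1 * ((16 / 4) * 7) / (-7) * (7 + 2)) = -154143 / 760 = -202.82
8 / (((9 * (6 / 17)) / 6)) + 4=172 / 9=19.11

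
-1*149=-149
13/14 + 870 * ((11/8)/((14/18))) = 43091/28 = 1538.96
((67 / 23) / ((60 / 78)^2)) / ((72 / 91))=1030393 / 165600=6.22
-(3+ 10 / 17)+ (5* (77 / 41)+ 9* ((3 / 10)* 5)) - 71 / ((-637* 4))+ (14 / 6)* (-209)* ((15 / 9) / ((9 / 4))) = -49183823155 / 143852436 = -341.90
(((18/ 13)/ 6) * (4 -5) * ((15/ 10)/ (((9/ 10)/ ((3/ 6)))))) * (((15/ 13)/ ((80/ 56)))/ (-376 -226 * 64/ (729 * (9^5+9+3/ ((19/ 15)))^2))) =16295270867307/ 39446350171726496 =0.00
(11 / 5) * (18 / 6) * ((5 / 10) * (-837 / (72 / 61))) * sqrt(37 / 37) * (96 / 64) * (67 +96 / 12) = -8424405 / 32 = -263262.66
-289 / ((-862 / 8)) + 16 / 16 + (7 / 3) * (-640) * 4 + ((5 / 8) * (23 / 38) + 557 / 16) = -1166335111 / 196536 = -5934.46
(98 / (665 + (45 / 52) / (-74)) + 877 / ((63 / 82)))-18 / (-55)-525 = 9041878457 / 14655375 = 616.97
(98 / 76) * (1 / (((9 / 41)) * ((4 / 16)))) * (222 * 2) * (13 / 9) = 7730632 / 513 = 15069.46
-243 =-243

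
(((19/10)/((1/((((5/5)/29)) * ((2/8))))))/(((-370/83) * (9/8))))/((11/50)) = -1577/106227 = -0.01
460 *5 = 2300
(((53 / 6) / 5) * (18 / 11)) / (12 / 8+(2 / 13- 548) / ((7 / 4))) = -9646 / 1039555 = -0.01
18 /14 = 9 /7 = 1.29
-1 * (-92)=92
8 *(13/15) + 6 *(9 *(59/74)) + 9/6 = 57151/1110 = 51.49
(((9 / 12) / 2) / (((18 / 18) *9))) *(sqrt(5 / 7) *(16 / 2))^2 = 40 / 21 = 1.90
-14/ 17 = -0.82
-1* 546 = -546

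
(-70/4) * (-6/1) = 105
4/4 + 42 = 43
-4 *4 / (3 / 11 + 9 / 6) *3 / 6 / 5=-176 / 195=-0.90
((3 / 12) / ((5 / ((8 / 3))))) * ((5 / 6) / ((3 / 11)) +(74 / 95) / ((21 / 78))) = 71207 / 89775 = 0.79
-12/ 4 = -3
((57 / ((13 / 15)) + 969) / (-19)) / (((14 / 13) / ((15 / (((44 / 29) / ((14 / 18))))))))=-8555 / 22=-388.86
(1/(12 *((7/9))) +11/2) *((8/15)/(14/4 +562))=628/118755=0.01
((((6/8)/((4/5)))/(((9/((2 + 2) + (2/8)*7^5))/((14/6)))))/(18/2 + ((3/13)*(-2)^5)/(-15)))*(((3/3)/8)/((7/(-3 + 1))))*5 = -27337375/1421568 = -19.23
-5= -5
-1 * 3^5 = -243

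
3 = 3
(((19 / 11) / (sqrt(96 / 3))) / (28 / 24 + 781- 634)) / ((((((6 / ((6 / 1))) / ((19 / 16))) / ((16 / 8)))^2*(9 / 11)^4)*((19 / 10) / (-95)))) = -228233225*sqrt(2) / 248863104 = -1.30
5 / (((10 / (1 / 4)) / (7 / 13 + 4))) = 0.57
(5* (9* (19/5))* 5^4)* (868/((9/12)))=123690000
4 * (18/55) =72/55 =1.31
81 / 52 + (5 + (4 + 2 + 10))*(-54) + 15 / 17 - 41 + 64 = -979967 / 884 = -1108.56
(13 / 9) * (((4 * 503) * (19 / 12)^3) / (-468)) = -3450077 / 139968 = -24.65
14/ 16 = 7/ 8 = 0.88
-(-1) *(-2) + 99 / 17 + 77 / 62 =5339 / 1054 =5.07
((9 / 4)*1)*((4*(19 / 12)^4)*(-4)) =-130321 / 576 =-226.25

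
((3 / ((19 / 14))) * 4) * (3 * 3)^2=13608 / 19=716.21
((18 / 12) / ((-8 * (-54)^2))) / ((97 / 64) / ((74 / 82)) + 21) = -37 / 13050315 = -0.00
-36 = -36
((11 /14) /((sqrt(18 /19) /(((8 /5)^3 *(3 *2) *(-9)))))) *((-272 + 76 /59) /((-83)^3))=-404794368 *sqrt(38) /29518503875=-0.08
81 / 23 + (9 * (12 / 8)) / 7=1755 / 322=5.45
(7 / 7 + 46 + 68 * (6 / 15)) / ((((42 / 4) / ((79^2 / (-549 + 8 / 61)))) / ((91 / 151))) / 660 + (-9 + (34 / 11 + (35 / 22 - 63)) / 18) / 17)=-24721532107272 / 240657018653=-102.73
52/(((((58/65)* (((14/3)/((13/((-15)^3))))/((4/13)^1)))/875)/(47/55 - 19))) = 674648/2871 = 234.99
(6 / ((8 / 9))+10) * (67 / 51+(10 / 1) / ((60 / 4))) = 6767 / 204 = 33.17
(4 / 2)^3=8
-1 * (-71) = 71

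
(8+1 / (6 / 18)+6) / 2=17 / 2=8.50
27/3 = 9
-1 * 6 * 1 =-6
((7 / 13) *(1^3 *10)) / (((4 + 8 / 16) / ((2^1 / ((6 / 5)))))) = 700 / 351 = 1.99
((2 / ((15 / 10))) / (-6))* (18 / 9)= -4 / 9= -0.44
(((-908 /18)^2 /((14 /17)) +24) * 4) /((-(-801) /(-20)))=-141247520 /454167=-311.00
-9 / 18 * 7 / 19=-7 / 38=-0.18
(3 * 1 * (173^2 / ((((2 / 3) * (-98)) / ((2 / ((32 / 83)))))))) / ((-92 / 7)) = 22356963 / 41216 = 542.43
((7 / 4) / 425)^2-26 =-75139951 / 2890000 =-26.00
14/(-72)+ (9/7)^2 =2573/1764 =1.46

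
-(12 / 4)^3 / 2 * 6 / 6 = -27 / 2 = -13.50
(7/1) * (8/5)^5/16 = 4.59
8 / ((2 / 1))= 4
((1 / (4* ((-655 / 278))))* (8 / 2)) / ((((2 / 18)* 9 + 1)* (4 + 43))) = -139 / 30785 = -0.00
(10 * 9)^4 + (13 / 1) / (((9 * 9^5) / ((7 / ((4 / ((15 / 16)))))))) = 743847338880455 / 11337408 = 65610000.00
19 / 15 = 1.27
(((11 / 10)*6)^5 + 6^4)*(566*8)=195543459504 / 3125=62573907.04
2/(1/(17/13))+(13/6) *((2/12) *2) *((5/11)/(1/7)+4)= 20083/2574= 7.80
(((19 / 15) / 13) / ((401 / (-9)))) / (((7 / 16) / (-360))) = 1.80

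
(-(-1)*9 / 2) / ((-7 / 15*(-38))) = 135 / 532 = 0.25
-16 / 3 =-5.33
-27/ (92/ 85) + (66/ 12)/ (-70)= -40289/ 1610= -25.02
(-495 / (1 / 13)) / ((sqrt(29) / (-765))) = 914136.37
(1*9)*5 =45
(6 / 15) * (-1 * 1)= -2 / 5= -0.40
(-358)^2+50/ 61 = 128164.82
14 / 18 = 7 / 9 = 0.78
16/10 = 8/5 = 1.60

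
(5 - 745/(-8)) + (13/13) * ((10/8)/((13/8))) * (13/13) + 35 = 13925/104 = 133.89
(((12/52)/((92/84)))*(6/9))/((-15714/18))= -14/87009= -0.00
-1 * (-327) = 327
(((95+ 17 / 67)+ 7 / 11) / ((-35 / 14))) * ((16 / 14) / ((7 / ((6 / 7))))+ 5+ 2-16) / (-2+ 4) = 214769169 / 1263955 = 169.92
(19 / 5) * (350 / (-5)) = -266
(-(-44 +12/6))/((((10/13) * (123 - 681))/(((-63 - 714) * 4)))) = 47138/155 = 304.12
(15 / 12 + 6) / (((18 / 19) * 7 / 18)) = 551 / 28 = 19.68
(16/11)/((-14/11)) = -8/7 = -1.14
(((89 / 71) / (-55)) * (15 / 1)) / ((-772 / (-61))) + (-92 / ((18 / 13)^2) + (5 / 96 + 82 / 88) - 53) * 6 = -39073218817 / 65116656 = -600.05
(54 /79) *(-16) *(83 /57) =-23904 /1501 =-15.93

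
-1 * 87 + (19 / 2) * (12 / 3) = -49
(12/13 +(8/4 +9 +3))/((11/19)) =3686/143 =25.78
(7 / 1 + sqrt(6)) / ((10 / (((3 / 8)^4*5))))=81*sqrt(6) / 8192 + 567 / 8192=0.09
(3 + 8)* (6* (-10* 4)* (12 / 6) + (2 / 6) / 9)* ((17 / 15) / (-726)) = 8.24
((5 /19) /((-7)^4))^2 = 25 /2081093161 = 0.00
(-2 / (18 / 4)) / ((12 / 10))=-10 / 27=-0.37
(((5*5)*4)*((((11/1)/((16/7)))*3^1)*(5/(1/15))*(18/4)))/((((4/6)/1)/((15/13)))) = 175415625/208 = 843344.35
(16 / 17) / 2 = 8 / 17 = 0.47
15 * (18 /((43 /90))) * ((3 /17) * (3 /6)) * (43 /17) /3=42.04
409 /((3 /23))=9407 /3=3135.67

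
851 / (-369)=-851 / 369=-2.31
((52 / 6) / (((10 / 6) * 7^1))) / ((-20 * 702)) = -1 / 18900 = -0.00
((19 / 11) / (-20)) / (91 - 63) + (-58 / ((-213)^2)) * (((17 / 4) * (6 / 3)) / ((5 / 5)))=-0.01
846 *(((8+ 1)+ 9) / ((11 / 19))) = 289332 / 11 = 26302.91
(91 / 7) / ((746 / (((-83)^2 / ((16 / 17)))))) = 1522469 / 11936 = 127.55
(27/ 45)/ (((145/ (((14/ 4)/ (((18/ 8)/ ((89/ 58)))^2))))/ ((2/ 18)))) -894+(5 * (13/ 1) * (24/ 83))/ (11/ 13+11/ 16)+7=-118329238271203/ 135272978775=-874.74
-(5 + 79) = -84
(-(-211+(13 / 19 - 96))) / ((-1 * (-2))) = 2910 / 19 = 153.16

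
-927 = -927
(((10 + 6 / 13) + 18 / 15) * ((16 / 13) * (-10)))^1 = -24256 / 169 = -143.53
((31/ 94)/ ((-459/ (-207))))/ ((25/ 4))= 1426/ 59925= 0.02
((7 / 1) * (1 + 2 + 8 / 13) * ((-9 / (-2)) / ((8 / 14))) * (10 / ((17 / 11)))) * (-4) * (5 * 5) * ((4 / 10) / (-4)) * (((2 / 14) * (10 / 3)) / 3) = 452375 / 221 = 2046.95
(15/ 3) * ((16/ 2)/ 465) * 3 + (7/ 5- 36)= -5323/ 155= -34.34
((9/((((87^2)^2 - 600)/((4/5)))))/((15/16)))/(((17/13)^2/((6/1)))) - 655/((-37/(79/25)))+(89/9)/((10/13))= 6321601062864301/91888949785950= 68.80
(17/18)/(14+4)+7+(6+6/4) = 4715/324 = 14.55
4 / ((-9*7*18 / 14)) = -4 / 81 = -0.05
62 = 62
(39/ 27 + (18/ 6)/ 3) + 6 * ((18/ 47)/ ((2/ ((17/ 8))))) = 8267/ 1692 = 4.89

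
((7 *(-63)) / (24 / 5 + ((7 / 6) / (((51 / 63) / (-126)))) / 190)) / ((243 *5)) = -31654 / 335259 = -0.09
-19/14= -1.36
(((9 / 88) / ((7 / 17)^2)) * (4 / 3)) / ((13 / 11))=867 / 1274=0.68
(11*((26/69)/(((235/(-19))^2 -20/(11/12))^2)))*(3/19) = 237362554/6239189236175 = 0.00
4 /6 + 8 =26 /3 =8.67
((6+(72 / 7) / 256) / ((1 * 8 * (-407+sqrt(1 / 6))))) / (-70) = 1353 * sqrt(6) / 124673937920+1652013 / 62336968960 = 0.00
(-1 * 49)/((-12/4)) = 16.33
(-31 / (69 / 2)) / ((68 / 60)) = -310 / 391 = -0.79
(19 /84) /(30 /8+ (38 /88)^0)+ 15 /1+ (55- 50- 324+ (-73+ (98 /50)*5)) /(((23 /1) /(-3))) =156733 /2415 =64.90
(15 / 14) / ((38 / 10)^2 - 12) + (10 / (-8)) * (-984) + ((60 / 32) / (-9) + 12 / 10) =63098513 / 51240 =1231.43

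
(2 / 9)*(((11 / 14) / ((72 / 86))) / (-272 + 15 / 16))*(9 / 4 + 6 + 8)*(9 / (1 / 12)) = -122980 / 91077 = -1.35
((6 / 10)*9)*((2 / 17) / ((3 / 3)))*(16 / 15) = 288 / 425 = 0.68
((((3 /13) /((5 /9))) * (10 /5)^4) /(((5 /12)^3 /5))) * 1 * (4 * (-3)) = -8957952 /1625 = -5512.59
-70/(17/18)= -1260/17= -74.12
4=4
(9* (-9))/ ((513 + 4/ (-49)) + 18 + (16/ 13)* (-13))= -3969/ 25231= -0.16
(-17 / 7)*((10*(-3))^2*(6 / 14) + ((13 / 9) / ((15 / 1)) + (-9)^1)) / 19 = -48.16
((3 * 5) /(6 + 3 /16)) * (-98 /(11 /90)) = -235200 /121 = -1943.80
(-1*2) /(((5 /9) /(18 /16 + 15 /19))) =-2619 /380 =-6.89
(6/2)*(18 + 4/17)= 930/17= 54.71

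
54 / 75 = 18 / 25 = 0.72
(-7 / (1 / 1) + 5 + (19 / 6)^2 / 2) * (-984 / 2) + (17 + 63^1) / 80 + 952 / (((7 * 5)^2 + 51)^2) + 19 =-446577970 / 305283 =-1462.83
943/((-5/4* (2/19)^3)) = -6468037/10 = -646803.70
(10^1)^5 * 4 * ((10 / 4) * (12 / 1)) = 12000000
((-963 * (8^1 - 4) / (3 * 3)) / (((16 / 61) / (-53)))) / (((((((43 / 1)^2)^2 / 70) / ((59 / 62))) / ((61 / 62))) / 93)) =130725595245 / 847862648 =154.18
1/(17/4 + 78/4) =0.04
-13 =-13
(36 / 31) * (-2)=-72 / 31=-2.32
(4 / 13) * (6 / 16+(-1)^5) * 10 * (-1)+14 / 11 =457 / 143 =3.20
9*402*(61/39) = 73566/13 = 5658.92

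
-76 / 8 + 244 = 469 / 2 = 234.50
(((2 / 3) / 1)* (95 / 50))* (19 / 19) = 19 / 15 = 1.27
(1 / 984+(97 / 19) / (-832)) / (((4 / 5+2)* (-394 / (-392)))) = -348425 / 191521824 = -0.00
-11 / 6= -1.83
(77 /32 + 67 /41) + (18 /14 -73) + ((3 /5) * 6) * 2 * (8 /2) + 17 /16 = -1736299 /45920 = -37.81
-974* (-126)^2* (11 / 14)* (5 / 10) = -6074838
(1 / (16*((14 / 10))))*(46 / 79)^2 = 2645 / 174748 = 0.02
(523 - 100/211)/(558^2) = 36751/21899268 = 0.00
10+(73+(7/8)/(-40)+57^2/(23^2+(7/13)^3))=8288381607/93004480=89.12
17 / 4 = 4.25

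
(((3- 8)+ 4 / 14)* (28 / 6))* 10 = -220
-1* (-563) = 563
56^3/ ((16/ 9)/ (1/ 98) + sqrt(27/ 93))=76827082752/ 76216615-42674688 * sqrt(31)/ 76216615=1004.89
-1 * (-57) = 57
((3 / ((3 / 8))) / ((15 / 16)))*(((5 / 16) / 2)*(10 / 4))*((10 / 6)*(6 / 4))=25 / 3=8.33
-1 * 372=-372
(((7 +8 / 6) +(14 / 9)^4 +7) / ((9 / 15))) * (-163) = -113299670 / 19683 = -5756.22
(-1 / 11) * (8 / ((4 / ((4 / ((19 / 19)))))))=-8 / 11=-0.73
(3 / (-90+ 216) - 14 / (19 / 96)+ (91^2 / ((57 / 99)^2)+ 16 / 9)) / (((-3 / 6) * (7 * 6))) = -1133133545 / 955206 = -1186.27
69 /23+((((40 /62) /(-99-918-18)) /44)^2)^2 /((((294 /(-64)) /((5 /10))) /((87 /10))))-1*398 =-2402492705833642725771007 /6082260014768715761445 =-395.00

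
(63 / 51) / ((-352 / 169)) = -0.59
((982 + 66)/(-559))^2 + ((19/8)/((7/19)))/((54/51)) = 3024786329/314980848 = 9.60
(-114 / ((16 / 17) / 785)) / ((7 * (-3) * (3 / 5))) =1267775 / 168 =7546.28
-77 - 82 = -159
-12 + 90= 78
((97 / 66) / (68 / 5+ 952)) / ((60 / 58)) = 2813 / 1911888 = 0.00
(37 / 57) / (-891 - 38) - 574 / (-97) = 30391433 / 5136441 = 5.92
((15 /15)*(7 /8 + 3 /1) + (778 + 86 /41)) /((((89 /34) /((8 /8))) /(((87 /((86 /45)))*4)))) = 17114152365 /313814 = 54535.97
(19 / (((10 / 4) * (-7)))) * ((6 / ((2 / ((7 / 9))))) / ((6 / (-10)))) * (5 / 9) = 2.35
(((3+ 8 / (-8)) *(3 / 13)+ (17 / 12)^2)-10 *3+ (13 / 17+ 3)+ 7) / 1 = -533587 / 31824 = -16.77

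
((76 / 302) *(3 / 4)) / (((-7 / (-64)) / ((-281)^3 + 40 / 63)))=-849890698144 / 22197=-38288538.91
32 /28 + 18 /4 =79 /14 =5.64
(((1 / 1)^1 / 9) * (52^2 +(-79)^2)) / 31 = 8945 / 279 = 32.06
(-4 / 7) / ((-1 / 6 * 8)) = 3 / 7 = 0.43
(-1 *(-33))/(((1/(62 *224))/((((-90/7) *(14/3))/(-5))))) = 5499648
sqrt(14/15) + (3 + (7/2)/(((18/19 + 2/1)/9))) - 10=sqrt(210)/15 + 59/16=4.65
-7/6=-1.17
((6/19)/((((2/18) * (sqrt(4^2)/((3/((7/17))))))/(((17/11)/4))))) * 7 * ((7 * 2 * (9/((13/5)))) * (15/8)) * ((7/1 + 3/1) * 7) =3871263375/43472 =89051.88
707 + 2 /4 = 707.50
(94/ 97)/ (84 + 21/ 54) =1692/ 147343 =0.01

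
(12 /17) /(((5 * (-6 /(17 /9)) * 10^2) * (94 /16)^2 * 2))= -16 /2485125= -0.00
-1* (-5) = 5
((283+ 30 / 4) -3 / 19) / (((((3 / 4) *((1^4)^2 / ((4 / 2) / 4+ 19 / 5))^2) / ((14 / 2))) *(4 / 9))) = 428400357 / 3800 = 112736.94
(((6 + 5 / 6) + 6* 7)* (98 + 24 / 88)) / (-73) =-316733 / 4818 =-65.74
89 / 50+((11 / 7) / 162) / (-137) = 3456578 / 1941975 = 1.78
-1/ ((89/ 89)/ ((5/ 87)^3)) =-125/ 658503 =-0.00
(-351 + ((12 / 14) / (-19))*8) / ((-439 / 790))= 36917490 / 58387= 632.29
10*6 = 60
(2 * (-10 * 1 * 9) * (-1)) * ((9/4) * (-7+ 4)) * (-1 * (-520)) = -631800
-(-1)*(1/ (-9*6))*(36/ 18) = -1/ 27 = -0.04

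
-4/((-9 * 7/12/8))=128/21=6.10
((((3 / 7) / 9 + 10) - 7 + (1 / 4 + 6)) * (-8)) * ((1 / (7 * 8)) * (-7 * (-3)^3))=-7029 / 28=-251.04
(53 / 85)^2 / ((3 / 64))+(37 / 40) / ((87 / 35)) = 8.67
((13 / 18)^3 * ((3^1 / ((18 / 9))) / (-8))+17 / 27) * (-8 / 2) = -17387 / 7776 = -2.24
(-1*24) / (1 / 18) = -432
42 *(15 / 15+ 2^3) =378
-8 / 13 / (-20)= 2 / 65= 0.03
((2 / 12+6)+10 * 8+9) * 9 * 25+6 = 42837 / 2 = 21418.50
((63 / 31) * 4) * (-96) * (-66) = 1596672 / 31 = 51505.55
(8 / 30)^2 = 16 / 225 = 0.07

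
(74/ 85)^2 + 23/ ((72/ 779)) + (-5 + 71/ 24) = 64391261/ 260100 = 247.56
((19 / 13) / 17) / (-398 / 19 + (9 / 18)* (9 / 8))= -5776 / 1369537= -0.00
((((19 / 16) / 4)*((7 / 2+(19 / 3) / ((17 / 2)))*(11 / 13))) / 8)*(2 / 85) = 90497 / 28853760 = 0.00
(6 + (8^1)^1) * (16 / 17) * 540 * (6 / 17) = 725760 / 289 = 2511.28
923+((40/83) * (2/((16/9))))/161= 923.00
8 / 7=1.14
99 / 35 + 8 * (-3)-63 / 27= -2468 / 105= -23.50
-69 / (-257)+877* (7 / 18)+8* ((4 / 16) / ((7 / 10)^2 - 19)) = 341.22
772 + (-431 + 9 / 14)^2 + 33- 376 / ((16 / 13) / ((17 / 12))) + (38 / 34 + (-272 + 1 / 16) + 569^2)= 20354641241 / 39984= 509069.66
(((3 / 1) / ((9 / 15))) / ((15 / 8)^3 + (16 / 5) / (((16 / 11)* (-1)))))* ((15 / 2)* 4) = 384000 / 11243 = 34.15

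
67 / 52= 1.29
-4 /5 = -0.80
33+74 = 107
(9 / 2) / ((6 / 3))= 9 / 4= 2.25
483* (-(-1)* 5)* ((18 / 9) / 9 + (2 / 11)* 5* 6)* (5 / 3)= 22848.99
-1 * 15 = -15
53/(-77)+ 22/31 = 51/2387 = 0.02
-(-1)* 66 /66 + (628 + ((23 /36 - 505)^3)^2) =35831464704803633324076793 /2176782336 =16460747642158206.73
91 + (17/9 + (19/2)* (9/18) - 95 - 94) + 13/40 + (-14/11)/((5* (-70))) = -1802443/19800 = -91.03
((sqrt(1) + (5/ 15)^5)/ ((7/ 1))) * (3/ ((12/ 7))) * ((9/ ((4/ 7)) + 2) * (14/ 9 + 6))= 73627/ 2187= 33.67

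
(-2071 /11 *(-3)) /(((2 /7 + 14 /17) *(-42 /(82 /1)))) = -994.14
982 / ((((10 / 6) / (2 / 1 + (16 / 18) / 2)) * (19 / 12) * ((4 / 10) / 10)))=432080 / 19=22741.05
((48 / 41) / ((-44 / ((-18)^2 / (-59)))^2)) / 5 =314928 / 86346205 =0.00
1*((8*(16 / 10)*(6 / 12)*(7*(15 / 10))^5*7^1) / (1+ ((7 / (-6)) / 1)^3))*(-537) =3316061302344 / 635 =5222143783.22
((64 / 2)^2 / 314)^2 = 262144 / 24649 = 10.64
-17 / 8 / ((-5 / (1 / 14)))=17 / 560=0.03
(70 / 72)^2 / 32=1225 / 41472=0.03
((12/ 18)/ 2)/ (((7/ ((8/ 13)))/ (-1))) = -8/ 273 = -0.03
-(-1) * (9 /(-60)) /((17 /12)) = -9 /85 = -0.11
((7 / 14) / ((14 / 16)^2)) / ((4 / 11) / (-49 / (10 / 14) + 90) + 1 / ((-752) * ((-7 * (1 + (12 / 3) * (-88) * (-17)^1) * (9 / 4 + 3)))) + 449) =127136338560 / 87413513800957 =0.00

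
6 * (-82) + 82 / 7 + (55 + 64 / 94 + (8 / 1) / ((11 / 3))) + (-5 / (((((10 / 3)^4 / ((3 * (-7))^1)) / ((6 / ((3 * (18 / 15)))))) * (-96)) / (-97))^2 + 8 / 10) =-1251195774839291 / 2964684800000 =-422.03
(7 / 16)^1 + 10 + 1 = 183 / 16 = 11.44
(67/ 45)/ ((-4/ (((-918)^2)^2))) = -1321730849772/ 5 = -264346169954.40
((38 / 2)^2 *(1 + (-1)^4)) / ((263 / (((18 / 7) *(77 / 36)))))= 3971 / 263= 15.10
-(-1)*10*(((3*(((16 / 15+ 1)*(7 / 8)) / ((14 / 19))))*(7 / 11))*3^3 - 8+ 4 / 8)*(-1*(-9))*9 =8482401 / 88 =96390.92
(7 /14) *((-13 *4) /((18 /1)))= -13 /9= -1.44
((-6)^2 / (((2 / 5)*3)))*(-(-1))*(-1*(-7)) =210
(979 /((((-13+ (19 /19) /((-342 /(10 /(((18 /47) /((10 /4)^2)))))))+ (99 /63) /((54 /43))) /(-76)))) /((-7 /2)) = -1832124096 /1053673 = -1738.80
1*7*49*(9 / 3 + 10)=4459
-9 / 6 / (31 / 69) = -207 / 62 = -3.34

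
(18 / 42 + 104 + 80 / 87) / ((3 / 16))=1026512 / 1827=561.86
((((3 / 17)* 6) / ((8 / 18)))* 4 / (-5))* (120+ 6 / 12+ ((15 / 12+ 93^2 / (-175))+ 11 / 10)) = -4163319 / 29750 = -139.94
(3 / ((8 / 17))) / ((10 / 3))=153 / 80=1.91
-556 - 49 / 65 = -36189 / 65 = -556.75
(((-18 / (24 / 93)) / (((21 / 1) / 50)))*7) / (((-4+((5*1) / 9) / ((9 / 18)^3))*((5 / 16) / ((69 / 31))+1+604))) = -115506 / 26723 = -4.32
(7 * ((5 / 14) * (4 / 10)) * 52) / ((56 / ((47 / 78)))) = 47 / 84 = 0.56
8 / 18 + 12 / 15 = 56 / 45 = 1.24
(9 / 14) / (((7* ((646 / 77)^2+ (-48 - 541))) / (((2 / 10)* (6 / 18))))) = -121 / 10249550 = -0.00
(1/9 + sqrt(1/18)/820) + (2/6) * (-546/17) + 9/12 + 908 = 898.16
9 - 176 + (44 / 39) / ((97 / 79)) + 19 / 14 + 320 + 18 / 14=8291821 / 52962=156.56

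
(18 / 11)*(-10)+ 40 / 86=-7520 / 473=-15.90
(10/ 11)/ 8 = 5/ 44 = 0.11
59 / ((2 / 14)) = 413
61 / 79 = 0.77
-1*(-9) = 9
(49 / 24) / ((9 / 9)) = 2.04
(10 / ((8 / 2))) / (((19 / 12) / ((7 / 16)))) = 0.69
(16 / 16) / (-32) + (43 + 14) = 1823 / 32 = 56.97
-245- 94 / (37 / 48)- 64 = -15945 / 37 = -430.95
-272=-272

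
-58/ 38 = -29/ 19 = -1.53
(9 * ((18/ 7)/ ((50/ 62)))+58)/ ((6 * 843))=7586/ 442575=0.02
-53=-53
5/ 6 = 0.83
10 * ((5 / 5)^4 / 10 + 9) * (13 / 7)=169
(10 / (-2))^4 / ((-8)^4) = 625 / 4096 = 0.15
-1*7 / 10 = -7 / 10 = -0.70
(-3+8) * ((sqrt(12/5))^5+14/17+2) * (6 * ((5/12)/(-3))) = -48.95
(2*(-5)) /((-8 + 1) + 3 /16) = 160 /109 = 1.47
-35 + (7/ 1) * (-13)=-126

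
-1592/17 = -93.65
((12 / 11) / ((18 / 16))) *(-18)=-17.45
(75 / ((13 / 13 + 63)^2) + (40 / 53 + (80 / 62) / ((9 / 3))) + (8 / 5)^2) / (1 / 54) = 17094290859 / 84121600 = 203.21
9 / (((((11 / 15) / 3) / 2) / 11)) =810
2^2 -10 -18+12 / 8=-45 / 2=-22.50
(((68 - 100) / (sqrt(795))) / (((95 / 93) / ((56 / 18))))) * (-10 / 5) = 55552 * sqrt(795) / 226575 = 6.91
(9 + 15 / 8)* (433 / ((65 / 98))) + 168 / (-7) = 1839639 / 260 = 7075.53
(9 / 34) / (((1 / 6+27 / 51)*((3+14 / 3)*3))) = 0.02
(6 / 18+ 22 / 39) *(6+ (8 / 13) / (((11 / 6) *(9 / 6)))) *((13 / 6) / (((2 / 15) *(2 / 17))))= 1323875 / 1716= 771.49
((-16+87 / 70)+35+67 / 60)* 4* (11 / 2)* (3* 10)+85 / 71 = 7006946 / 497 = 14098.48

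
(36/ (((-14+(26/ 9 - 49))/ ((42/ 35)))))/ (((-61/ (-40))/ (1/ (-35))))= 15552/ 1155035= 0.01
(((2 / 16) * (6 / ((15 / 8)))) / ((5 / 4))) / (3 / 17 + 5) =17 / 275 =0.06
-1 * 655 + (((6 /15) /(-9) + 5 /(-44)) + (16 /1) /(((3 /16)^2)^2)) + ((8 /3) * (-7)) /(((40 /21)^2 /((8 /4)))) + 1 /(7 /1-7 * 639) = 111055428839 /9043650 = 12279.93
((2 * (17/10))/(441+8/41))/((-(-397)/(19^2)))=251617/35906665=0.01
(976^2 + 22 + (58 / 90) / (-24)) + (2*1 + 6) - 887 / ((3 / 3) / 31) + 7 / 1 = 999125251 / 1080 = 925115.97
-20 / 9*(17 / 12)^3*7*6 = -171955 / 648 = -265.36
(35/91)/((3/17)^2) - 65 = -6160/117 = -52.65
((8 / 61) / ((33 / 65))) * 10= 5200 / 2013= 2.58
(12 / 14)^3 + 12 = 4332 / 343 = 12.63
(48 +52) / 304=25 / 76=0.33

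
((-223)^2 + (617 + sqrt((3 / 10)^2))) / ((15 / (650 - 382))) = 22488014 / 25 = 899520.56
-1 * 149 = -149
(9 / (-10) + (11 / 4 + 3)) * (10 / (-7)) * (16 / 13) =-776 / 91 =-8.53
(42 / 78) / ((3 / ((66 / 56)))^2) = 121 / 1456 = 0.08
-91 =-91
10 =10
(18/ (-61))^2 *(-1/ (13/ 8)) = -2592/ 48373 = -0.05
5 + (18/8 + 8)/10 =241/40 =6.02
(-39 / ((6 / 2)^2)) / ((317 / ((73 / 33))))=-949 / 31383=-0.03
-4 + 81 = 77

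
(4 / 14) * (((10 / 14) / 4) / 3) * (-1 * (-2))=5 / 147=0.03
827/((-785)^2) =827/616225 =0.00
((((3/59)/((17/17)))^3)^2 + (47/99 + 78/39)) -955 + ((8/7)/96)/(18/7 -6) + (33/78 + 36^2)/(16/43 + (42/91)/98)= 3431468448006356436797/1379173871461354848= 2488.06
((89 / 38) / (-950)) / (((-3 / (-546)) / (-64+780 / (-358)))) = 47970377 / 1615475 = 29.69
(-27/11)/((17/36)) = -972/187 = -5.20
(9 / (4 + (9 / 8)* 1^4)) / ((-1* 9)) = -8 / 41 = -0.20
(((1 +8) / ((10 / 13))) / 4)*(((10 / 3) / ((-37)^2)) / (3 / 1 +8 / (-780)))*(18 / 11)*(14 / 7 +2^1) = 136890 / 8779397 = 0.02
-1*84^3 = -592704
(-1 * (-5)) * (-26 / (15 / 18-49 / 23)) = 17940 / 179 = 100.22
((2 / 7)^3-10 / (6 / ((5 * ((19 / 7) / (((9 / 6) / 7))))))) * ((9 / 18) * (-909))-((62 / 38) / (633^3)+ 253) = 47711.40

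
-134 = -134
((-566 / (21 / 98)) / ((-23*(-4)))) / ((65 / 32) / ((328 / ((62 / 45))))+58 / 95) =-2962942080 / 63888043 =-46.38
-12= -12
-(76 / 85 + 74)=-6366 / 85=-74.89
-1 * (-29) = 29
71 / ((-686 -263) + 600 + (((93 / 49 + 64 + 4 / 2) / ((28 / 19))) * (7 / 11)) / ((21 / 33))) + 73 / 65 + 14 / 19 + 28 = 3041266107 / 102656905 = 29.63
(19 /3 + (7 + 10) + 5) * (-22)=-1870 /3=-623.33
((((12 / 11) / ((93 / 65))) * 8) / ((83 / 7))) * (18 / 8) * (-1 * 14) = -458640 / 28303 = -16.20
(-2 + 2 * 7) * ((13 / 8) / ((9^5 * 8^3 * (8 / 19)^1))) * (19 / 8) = 4693 / 1289945088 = 0.00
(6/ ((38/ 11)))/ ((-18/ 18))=-33/ 19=-1.74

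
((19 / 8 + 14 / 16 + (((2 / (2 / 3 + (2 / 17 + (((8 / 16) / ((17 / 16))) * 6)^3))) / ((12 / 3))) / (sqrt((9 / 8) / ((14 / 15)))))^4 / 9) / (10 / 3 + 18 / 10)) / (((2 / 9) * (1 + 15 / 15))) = 116645959684408272168961 / 81884798640114185210880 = 1.42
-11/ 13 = -0.85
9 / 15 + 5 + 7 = 63 / 5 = 12.60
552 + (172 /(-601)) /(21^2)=146302460 /265041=552.00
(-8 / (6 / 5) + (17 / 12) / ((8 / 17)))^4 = 187388721 / 1048576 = 178.71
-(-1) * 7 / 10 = 7 / 10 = 0.70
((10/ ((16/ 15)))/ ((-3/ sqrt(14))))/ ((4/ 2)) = -5.85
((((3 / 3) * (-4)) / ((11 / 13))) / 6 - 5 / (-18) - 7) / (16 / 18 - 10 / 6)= 1487 / 154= 9.66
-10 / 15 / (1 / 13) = -26 / 3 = -8.67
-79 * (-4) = 316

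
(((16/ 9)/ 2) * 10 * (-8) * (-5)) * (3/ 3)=3200/ 9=355.56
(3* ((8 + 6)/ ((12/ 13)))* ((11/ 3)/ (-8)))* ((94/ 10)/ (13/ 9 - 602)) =3003/ 9200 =0.33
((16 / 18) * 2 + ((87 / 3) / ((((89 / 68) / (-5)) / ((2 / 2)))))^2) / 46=437551568 / 1639647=266.86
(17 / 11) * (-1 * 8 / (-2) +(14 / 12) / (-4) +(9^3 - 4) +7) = 300169 / 264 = 1137.00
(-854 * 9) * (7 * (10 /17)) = -538020 /17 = -31648.24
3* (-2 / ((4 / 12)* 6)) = -3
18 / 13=1.38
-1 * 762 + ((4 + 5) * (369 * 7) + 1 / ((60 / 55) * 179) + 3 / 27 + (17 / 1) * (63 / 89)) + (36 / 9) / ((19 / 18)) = 22500.94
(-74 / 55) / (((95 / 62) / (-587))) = 2693156 / 5225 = 515.44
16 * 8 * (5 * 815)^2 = 2125520000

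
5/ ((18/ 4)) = 10/ 9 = 1.11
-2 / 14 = -1 / 7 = -0.14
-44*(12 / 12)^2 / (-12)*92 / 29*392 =396704 / 87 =4559.82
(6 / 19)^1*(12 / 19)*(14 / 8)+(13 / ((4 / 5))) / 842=447833 / 1215848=0.37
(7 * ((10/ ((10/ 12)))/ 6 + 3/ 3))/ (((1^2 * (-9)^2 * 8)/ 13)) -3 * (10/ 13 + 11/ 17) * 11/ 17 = -1889177/ 811512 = -2.33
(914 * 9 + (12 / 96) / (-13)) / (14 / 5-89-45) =-4277515 / 68224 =-62.70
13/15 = 0.87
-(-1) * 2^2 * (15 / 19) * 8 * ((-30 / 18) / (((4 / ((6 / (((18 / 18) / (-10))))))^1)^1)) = 12000 / 19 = 631.58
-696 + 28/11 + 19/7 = -53187/77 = -690.74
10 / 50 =1 / 5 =0.20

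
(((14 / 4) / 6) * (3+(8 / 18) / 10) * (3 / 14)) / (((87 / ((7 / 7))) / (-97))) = -13289 / 31320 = -0.42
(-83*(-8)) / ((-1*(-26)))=332 / 13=25.54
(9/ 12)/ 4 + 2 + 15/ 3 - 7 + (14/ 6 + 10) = 601/ 48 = 12.52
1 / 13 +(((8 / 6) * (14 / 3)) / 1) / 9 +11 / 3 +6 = 10988 / 1053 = 10.43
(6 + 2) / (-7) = -8 / 7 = -1.14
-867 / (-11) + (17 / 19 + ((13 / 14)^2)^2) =645979809 / 8028944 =80.46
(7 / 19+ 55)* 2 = 2104 / 19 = 110.74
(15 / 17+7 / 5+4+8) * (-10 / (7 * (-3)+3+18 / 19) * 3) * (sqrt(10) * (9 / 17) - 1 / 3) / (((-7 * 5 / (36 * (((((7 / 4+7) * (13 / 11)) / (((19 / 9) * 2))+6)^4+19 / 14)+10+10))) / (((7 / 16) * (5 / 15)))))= 169942778533101309913 / 26432133107466240 - 169942778533101309913 * sqrt(10) / 16642454178775040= -25861.89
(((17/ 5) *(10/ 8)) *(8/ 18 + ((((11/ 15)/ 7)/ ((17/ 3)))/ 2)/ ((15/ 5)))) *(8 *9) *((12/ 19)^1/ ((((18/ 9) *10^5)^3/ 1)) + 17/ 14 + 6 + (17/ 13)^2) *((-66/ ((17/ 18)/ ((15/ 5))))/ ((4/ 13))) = -1713285817155000015156228087/ 2057510000000000000000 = -832698.66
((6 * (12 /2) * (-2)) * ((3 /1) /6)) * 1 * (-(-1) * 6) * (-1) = 216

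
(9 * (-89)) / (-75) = 267 / 25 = 10.68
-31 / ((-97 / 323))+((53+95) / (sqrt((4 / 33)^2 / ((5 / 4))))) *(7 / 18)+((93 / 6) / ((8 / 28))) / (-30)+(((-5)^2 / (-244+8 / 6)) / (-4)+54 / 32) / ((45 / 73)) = 147160569 / 1412320+2849 *sqrt(5) / 12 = 635.08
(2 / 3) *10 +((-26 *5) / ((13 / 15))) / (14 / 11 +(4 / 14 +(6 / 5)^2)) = -125135 / 2886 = -43.36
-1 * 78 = -78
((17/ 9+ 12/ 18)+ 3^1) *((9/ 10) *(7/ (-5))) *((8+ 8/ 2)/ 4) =-21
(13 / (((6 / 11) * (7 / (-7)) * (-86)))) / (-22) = -13 / 1032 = -0.01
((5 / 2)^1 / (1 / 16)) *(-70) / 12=-233.33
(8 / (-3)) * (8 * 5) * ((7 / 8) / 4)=-70 / 3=-23.33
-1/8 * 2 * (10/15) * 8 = -4/3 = -1.33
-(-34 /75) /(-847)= -34 /63525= -0.00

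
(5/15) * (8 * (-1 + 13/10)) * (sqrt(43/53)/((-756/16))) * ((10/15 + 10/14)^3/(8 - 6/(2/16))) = 0.00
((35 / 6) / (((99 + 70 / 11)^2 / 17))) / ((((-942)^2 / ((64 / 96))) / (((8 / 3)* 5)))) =719950 / 8045859608667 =0.00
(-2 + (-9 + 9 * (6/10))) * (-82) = 459.20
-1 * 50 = -50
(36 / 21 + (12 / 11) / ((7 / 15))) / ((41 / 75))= 23400 / 3157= 7.41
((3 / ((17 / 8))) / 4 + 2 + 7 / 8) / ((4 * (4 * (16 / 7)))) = 3073 / 34816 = 0.09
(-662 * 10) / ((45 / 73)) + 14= -96526 / 9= -10725.11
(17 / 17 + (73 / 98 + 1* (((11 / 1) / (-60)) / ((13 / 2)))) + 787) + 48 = 7994828 / 9555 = 836.72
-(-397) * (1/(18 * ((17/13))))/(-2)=-5161/612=-8.43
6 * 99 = 594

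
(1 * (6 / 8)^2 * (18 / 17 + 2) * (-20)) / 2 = -17.21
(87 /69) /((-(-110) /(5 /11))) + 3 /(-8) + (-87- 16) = -2301425 /22264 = -103.37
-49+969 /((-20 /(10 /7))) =-1655 /14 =-118.21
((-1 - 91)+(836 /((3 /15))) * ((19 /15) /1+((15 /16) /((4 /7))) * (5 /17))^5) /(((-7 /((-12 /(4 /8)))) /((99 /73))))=43526850894997001633958593 /136942397014671360000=317847.88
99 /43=2.30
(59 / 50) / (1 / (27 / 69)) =531 / 1150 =0.46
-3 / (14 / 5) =-15 / 14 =-1.07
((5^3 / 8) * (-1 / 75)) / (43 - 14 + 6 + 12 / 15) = -25 / 4296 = -0.01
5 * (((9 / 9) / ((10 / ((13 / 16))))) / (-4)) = -13 / 128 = -0.10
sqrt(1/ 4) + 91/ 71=253/ 142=1.78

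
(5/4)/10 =1/8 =0.12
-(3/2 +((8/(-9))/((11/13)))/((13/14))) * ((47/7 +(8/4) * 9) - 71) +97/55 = 659/35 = 18.83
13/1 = 13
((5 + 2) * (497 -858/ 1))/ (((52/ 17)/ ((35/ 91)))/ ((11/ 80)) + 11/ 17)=-472549/ 10937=-43.21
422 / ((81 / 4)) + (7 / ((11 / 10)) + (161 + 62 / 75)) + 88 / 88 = 4232914 / 22275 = 190.03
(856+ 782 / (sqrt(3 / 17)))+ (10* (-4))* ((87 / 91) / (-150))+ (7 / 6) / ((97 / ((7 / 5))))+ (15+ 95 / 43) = 9946180633 / 11386830+ 782* sqrt(51) / 3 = 2735.01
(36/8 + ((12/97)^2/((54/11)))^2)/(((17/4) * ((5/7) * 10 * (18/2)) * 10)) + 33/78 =0.42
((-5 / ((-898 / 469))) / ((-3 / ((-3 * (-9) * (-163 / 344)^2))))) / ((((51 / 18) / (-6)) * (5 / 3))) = 3027989223 / 451629344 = 6.70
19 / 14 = 1.36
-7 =-7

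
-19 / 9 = -2.11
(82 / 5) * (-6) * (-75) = 7380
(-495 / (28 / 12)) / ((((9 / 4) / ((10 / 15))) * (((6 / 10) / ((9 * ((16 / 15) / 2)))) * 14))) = -1760 / 49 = -35.92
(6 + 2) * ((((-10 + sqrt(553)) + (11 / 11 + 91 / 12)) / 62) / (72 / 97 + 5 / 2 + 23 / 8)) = 0.47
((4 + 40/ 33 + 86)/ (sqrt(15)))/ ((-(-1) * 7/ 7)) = 602 * sqrt(15)/ 99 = 23.55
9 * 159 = 1431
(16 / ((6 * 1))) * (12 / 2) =16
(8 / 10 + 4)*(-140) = -672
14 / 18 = 7 / 9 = 0.78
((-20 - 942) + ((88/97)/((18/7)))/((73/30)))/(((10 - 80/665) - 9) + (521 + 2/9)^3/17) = -5613093820089/48608540844158122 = -0.00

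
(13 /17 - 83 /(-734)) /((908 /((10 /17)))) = 54765 /96305204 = 0.00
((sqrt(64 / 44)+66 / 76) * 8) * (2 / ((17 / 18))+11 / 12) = 6809 / 323+4952 * sqrt(11) / 561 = 50.36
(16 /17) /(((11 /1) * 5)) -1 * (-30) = 28066 /935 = 30.02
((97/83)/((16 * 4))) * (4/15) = 97/19920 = 0.00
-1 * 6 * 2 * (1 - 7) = 72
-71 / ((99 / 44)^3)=-4544 / 729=-6.23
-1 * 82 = -82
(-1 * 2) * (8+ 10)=-36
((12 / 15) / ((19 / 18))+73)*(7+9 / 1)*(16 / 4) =448448 / 95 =4720.51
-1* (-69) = 69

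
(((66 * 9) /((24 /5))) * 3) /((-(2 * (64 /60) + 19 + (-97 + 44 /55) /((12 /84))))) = 0.57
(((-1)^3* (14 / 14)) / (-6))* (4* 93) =62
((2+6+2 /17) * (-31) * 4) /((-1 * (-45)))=-5704 /255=-22.37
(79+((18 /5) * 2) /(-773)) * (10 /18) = 305299 /6957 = 43.88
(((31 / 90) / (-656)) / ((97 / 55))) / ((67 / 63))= -2387 / 8526688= -0.00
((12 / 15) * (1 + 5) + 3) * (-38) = -1482 / 5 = -296.40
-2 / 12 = -1 / 6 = -0.17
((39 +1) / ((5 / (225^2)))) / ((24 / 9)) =151875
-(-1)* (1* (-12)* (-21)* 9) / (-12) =-189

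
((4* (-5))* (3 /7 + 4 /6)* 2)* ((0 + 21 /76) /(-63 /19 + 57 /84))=280 /61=4.59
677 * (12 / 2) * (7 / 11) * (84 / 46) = 1194228 / 253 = 4720.27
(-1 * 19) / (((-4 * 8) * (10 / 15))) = 57 / 64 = 0.89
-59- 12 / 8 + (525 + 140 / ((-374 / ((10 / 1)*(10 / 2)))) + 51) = 185797 / 374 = 496.78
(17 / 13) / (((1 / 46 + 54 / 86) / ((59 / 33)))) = 1983934 / 551265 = 3.60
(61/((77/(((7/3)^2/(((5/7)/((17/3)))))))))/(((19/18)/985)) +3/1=20022203/627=31933.34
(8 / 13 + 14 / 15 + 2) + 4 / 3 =952 / 195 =4.88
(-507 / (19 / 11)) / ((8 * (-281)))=5577 / 42712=0.13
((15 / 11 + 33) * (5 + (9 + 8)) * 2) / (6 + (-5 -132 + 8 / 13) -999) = -3276 / 2447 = -1.34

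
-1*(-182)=182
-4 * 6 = -24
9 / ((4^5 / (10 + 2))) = 0.11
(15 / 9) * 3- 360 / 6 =-55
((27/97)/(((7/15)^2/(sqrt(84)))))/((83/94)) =1142100 *sqrt(21)/394499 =13.27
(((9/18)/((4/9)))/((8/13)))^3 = 1601613/262144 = 6.11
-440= -440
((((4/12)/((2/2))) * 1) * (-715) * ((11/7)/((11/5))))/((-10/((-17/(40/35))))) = -12155/48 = -253.23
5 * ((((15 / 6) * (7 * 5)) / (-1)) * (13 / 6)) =-11375 / 12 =-947.92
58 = 58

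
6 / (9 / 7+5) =21 / 22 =0.95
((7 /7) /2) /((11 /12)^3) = 864 /1331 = 0.65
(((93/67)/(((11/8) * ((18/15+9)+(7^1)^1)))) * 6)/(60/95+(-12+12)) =17670/31691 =0.56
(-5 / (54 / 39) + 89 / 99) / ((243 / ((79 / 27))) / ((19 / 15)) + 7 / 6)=-268679 / 6610967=-0.04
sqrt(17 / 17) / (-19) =-1 / 19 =-0.05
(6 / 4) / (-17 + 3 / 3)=-3 / 32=-0.09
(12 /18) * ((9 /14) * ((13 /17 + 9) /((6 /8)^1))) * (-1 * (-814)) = 540496 /119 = 4541.98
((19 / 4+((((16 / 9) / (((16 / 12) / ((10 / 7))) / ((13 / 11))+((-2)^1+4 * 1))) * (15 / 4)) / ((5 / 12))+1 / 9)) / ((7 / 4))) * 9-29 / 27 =53.42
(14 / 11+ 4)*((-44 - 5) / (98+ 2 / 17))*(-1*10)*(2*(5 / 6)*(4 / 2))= 1207850 / 13761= 87.77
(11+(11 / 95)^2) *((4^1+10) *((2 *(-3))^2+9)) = 12523896 / 1805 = 6938.45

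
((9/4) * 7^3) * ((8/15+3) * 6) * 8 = 654444/5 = 130888.80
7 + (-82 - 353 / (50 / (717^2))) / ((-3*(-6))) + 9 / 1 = -181463117 / 900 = -201625.69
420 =420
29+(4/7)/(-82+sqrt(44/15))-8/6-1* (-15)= 42.66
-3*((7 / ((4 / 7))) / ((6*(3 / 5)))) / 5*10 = -245 / 12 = -20.42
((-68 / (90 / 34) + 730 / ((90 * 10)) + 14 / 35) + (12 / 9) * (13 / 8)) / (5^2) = -0.89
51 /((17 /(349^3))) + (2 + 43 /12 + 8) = 1530307927 /12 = 127525660.58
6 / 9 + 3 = 11 / 3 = 3.67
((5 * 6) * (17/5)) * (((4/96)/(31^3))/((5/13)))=221/595820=0.00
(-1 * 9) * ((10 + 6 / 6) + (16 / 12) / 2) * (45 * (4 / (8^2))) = -4725 / 16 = -295.31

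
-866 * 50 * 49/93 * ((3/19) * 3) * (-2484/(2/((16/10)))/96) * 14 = 1844605980/589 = 3131758.88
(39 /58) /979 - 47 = -2668715 /56782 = -47.00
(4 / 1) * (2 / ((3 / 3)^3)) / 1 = 8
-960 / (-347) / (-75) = -64 / 1735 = -0.04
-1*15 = -15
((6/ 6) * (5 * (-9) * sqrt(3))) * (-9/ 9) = 45 * sqrt(3) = 77.94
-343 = -343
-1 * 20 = -20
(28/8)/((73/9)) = 63/146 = 0.43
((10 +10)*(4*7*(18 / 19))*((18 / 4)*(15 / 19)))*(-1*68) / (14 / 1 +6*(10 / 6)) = -1927800 / 361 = -5340.17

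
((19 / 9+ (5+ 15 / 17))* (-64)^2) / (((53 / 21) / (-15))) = -175329280 / 901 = -194594.10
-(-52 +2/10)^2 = -67081/25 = -2683.24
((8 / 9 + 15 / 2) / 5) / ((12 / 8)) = 151 / 135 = 1.12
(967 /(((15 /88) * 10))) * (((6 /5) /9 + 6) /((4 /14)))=13700456 /1125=12178.18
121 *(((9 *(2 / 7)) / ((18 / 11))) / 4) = 1331 / 28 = 47.54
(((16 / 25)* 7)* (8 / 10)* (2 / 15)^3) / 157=3584 / 66234375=0.00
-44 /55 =-4 /5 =-0.80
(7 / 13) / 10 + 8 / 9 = 1103 / 1170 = 0.94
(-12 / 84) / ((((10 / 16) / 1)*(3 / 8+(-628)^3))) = 64 / 69348482455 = 0.00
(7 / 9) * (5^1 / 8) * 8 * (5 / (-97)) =-175 / 873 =-0.20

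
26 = 26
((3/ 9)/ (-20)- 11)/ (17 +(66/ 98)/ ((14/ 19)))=-226723/ 368670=-0.61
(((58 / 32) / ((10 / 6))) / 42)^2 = 841 / 1254400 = 0.00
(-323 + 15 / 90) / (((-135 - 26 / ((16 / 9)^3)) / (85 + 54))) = 275704832 / 857871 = 321.38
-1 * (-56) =56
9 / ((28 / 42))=27 / 2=13.50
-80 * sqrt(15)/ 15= -16 * sqrt(15)/ 3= -20.66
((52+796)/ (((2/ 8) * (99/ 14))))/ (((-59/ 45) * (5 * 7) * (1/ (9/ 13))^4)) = -44509824/ 18536089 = -2.40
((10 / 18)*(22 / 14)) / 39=0.02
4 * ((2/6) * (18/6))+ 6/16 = 35/8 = 4.38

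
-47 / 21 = -2.24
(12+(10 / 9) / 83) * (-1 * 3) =-8974 / 249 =-36.04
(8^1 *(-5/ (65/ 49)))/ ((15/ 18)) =-2352/ 65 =-36.18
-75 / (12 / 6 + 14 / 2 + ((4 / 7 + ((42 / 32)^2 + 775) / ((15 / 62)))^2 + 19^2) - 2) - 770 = -770.00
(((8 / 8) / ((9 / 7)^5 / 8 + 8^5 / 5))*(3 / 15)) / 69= 134456 / 304024312257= 0.00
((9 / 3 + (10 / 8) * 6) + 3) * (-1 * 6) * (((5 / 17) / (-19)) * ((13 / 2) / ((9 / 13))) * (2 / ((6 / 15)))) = 38025 / 646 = 58.86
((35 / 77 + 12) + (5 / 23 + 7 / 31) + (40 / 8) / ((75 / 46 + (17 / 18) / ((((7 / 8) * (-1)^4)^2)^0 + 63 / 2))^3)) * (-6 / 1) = -83.95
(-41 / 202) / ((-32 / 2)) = 0.01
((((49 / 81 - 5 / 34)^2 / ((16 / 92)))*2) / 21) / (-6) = -36572783 / 1911298032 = -0.02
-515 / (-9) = 515 / 9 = 57.22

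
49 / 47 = 1.04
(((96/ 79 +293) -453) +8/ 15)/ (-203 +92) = 187528/ 131535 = 1.43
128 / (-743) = -128 / 743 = -0.17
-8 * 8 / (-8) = 8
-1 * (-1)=1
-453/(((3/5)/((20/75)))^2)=-2416/27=-89.48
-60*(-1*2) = 120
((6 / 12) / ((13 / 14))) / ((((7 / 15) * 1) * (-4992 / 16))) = -5 / 1352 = -0.00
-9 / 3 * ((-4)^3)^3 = 786432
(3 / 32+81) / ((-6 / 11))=-9515 / 64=-148.67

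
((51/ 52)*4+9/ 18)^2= 13225/ 676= 19.56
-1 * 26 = -26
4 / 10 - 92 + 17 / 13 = -5869 / 65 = -90.29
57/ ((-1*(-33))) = 19/ 11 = 1.73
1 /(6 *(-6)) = -1 /36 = -0.03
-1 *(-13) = 13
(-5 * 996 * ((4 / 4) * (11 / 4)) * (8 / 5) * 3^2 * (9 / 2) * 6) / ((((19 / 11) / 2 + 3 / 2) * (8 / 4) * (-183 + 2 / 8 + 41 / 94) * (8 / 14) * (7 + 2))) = 178423938 / 148525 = 1201.31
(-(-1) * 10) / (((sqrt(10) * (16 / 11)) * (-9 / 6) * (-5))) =11 * sqrt(10) / 120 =0.29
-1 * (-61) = 61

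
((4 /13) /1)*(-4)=-1.23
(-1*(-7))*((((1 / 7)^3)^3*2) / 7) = 2 / 40353607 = 0.00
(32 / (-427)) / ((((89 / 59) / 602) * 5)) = -162368 / 27145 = -5.98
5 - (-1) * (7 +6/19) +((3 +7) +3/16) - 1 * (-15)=11401/304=37.50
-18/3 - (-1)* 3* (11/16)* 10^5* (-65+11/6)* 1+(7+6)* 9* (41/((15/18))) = -13022374.60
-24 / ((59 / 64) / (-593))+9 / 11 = 10019859 / 649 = 15438.92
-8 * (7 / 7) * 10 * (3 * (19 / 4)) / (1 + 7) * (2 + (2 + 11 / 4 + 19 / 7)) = -75525 / 56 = -1348.66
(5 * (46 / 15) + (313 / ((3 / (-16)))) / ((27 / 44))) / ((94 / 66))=-2410210 / 1269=-1899.30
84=84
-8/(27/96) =-256/9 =-28.44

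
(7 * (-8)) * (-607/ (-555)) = -33992/ 555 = -61.25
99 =99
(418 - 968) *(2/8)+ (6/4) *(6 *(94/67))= -16733/134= -124.87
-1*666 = -666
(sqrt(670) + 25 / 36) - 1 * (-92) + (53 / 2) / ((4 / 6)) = sqrt(670) + 1192 / 9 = 158.33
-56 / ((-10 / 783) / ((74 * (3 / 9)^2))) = 180264 / 5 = 36052.80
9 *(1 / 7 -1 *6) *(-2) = 738 / 7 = 105.43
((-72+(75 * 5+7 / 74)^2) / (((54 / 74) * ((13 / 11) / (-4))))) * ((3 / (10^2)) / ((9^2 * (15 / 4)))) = -64.42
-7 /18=-0.39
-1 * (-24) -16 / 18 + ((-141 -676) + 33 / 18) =-14257 / 18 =-792.06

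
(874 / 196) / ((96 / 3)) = 437 / 3136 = 0.14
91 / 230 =0.40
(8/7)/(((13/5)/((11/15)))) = 88/273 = 0.32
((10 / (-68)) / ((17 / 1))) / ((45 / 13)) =-13 / 5202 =-0.00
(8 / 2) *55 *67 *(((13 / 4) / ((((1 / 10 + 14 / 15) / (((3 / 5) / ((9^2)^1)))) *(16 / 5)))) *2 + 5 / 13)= 85363025 / 14508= 5883.86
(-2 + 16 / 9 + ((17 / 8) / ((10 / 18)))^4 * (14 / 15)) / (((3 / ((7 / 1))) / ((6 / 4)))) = 80463648307 / 115200000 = 698.47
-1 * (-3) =3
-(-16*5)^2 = -6400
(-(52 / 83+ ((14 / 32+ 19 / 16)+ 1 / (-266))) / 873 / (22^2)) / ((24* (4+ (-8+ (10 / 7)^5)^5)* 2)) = 38029449172736574957841703 / 11053875685373194185645249417320448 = 0.00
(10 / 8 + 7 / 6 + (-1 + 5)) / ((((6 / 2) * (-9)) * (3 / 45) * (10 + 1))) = -35 / 108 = -0.32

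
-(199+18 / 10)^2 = -1008016 / 25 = -40320.64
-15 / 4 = -3.75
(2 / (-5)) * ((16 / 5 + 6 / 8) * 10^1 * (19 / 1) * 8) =-12008 / 5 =-2401.60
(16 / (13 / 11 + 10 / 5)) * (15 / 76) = 132 / 133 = 0.99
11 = 11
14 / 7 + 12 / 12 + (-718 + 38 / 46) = -16426 / 23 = -714.17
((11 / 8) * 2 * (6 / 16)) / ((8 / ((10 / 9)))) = 0.14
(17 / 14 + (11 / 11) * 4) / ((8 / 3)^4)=5913 / 57344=0.10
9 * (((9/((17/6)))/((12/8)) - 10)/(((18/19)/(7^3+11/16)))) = -7000227/272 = -25736.13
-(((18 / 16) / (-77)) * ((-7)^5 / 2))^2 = -466948881 / 30976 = -15074.54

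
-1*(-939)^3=827936019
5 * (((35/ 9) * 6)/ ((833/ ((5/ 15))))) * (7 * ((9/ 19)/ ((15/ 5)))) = 50/ 969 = 0.05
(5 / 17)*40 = 200 / 17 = 11.76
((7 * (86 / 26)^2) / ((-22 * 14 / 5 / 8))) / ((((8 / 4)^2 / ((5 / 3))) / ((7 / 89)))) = -323575 / 992706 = -0.33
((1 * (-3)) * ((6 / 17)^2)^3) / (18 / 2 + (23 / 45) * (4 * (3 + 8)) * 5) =-1259712 / 26382362917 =-0.00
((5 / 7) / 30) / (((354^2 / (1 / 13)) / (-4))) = -1 / 17105634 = -0.00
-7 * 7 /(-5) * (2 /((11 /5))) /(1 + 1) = 49 /11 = 4.45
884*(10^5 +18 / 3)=88405304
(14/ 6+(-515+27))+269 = -650/ 3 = -216.67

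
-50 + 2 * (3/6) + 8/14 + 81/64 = -21129/448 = -47.16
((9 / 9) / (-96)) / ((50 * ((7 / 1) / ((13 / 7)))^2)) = -169 / 11524800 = -0.00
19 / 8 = 2.38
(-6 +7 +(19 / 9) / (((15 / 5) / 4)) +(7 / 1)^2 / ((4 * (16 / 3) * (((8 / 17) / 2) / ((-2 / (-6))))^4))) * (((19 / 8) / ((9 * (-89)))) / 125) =-109821539 / 354336768000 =-0.00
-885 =-885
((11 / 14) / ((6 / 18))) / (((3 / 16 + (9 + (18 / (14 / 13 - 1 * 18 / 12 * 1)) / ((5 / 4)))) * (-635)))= 968 / 6479921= 0.00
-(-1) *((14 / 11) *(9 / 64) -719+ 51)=-235073 / 352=-667.82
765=765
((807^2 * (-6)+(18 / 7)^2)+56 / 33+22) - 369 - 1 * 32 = -3907864.69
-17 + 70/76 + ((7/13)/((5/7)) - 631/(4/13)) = -2066.08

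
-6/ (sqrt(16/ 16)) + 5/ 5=-5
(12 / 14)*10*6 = 360 / 7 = 51.43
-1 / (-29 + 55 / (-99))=9 / 266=0.03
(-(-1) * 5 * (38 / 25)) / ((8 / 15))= 57 / 4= 14.25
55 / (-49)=-55 / 49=-1.12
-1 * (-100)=100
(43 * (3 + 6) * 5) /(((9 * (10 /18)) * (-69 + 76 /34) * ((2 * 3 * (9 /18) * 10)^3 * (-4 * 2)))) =731 /27240000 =0.00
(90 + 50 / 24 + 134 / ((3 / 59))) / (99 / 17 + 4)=556393 / 2004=277.64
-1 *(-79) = 79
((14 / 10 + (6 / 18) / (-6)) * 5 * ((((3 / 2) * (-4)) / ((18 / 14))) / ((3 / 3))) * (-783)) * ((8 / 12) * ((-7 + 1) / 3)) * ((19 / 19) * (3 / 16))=-24563 / 4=-6140.75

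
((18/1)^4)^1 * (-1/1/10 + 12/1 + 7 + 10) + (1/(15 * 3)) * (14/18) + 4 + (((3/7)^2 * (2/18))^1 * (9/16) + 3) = 963296439901/317520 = 3033813.43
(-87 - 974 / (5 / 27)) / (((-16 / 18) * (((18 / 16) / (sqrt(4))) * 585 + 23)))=481194 / 28165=17.08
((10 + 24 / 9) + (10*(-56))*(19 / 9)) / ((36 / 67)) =-352621 / 162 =-2176.67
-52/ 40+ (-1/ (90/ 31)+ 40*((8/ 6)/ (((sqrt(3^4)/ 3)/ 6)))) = 4726/ 45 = 105.02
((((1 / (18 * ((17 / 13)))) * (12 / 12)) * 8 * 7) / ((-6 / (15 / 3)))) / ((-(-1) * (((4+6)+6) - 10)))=-455 / 1377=-0.33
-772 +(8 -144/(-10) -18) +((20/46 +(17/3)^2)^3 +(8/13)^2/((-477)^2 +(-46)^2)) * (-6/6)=-12131300145655562951/344234770178715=-35241.36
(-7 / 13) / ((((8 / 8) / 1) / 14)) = -7.54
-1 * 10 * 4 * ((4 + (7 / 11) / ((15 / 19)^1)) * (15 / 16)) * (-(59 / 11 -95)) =-1954745 / 121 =-16154.92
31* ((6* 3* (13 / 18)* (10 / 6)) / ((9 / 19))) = 38285 / 27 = 1417.96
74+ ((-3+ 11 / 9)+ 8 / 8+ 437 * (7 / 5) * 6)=168481 / 45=3744.02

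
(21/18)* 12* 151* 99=209286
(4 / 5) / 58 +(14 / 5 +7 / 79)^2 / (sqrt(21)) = 2 / 145 +185983 *sqrt(21) / 468075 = 1.83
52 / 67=0.78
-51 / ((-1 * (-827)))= -51 / 827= -0.06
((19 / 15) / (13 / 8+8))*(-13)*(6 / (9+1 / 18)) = -71136 / 62755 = -1.13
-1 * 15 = -15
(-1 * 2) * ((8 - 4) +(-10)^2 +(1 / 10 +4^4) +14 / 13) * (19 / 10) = -1372.47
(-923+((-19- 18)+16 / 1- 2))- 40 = -986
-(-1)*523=523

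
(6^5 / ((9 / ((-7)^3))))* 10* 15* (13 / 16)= -36117900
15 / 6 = 5 / 2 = 2.50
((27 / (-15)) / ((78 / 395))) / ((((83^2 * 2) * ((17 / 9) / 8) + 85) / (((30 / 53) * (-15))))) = 0.02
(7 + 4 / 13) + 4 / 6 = 311 / 39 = 7.97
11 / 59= 0.19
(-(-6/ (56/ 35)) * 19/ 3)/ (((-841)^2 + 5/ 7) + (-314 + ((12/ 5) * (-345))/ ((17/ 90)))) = 11305/ 334430072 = 0.00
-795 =-795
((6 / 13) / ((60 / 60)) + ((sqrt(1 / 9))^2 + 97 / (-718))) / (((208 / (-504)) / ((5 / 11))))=-1286495 / 2669524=-0.48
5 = 5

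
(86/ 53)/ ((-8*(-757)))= 43/ 160484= 0.00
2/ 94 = 1/ 47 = 0.02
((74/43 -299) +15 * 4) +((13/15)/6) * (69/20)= -6108943/25800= -236.78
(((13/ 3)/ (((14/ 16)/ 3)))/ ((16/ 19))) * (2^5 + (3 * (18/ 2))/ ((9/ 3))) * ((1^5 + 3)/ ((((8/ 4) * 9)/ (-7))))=-10127/ 9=-1125.22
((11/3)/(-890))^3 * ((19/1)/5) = -25289/95170815000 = -0.00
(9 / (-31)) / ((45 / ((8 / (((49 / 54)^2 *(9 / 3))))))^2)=-6718464 / 4467720775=-0.00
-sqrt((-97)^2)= -97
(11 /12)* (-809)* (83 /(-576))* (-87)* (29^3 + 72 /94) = -24554030323867 /108288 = -226747472.70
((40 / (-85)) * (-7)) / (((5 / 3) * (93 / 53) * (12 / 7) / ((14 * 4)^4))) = 51080372224 / 7905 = 6461780.17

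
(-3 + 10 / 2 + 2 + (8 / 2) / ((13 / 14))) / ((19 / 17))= 1836 / 247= 7.43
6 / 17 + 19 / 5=4.15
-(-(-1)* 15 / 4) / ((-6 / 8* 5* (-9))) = -1 / 9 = -0.11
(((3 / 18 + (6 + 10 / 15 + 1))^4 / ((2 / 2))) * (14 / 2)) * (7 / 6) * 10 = 1195521845 / 3888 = 307490.19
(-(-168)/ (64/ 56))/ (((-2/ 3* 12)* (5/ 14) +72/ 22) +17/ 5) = 38.53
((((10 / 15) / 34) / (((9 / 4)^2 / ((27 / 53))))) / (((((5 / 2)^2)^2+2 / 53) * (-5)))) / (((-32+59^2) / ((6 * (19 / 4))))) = -2432 / 29161415715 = -0.00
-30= -30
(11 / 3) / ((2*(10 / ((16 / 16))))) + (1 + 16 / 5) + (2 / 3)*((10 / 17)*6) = 6871 / 1020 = 6.74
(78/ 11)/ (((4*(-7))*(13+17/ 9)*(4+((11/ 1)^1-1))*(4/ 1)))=-351/ 1155616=-0.00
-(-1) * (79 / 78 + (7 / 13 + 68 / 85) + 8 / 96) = 633 / 260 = 2.43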